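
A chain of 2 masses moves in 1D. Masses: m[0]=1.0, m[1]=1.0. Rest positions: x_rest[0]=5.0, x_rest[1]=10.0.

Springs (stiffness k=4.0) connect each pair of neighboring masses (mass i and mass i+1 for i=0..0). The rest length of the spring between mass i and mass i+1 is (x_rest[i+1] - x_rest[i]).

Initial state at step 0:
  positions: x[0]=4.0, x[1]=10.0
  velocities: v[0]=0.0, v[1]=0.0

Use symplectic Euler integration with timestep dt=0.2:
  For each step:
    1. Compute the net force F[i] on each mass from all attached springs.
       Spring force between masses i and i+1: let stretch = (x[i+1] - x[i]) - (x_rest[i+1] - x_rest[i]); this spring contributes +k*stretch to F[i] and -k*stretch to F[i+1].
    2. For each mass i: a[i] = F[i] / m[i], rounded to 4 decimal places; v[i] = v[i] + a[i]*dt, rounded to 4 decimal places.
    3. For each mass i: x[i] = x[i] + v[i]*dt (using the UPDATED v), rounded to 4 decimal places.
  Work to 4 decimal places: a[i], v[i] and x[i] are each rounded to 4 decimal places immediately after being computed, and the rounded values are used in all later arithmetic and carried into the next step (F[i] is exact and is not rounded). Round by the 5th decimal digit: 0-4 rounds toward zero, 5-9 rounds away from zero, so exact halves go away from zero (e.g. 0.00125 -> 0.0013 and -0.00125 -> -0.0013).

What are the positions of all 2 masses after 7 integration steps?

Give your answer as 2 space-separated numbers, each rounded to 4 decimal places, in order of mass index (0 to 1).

Answer: 4.7083 9.2917

Derivation:
Step 0: x=[4.0000 10.0000] v=[0.0000 0.0000]
Step 1: x=[4.1600 9.8400] v=[0.8000 -0.8000]
Step 2: x=[4.4288 9.5712] v=[1.3440 -1.3440]
Step 3: x=[4.7204 9.2796] v=[1.4579 -1.4579]
Step 4: x=[4.9415 9.0585] v=[1.1053 -1.1053]
Step 5: x=[5.0213 8.9787] v=[0.3989 -0.3989]
Step 6: x=[4.9343 9.0657] v=[-0.4352 0.4352]
Step 7: x=[4.7083 9.2917] v=[-1.1301 1.1301]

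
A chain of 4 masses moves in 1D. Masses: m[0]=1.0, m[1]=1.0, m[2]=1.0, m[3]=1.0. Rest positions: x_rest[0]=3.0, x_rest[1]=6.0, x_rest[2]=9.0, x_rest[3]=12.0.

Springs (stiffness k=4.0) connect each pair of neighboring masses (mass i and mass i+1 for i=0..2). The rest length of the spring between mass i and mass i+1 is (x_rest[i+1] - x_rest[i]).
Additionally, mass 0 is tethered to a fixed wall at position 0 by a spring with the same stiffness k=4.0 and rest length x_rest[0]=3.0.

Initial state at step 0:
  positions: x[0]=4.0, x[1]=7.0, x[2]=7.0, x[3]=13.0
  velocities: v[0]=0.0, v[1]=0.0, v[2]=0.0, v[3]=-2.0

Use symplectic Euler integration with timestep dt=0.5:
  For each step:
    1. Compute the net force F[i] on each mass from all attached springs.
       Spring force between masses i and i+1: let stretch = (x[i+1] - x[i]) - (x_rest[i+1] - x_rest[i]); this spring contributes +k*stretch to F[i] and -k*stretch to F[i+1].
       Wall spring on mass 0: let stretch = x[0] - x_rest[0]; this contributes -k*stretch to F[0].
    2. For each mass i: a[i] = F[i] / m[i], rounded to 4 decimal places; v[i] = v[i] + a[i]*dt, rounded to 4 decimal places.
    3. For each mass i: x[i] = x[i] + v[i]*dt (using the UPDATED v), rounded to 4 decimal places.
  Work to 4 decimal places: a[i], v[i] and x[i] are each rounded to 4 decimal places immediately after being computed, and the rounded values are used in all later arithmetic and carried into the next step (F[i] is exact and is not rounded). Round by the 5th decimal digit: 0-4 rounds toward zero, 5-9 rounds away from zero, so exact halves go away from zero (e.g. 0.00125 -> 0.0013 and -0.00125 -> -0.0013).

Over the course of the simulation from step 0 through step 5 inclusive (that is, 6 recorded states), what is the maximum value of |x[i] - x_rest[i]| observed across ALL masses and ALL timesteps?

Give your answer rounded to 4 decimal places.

Step 0: x=[4.0000 7.0000 7.0000 13.0000] v=[0.0000 0.0000 0.0000 -2.0000]
Step 1: x=[3.0000 4.0000 13.0000 9.0000] v=[-2.0000 -6.0000 12.0000 -8.0000]
Step 2: x=[0.0000 9.0000 6.0000 12.0000] v=[-6.0000 10.0000 -14.0000 6.0000]
Step 3: x=[6.0000 2.0000 8.0000 12.0000] v=[12.0000 -14.0000 4.0000 0.0000]
Step 4: x=[2.0000 5.0000 8.0000 11.0000] v=[-8.0000 6.0000 0.0000 -2.0000]
Step 5: x=[-1.0000 8.0000 8.0000 10.0000] v=[-6.0000 6.0000 0.0000 -2.0000]
Max displacement = 4.0000

Answer: 4.0000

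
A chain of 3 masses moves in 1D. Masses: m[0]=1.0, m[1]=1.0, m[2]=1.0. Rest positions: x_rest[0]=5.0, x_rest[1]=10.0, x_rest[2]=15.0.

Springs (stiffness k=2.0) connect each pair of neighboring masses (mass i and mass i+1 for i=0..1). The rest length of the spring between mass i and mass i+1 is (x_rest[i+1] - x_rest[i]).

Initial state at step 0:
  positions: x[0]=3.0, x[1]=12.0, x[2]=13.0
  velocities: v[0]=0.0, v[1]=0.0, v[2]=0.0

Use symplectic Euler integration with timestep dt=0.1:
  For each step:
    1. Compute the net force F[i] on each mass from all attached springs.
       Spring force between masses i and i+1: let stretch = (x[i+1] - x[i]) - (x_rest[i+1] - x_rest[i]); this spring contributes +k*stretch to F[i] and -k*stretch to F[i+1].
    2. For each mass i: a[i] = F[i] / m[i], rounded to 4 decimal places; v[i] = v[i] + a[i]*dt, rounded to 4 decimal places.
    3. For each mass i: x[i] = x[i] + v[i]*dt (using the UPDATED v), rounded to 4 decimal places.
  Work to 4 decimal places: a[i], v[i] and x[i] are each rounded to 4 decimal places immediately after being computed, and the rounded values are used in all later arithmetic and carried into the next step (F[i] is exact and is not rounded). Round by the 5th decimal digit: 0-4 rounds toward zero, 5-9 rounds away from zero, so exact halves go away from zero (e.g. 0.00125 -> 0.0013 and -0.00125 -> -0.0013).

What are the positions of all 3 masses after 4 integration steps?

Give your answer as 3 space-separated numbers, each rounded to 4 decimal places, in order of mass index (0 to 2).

Step 0: x=[3.0000 12.0000 13.0000] v=[0.0000 0.0000 0.0000]
Step 1: x=[3.0800 11.8400 13.0800] v=[0.8000 -1.6000 0.8000]
Step 2: x=[3.2352 11.5296 13.2352] v=[1.5520 -3.1040 1.5520]
Step 3: x=[3.4563 11.0874 13.4563] v=[2.2109 -4.4218 2.2109]
Step 4: x=[3.7300 10.5400 13.7300] v=[2.7371 -5.4742 2.7371]

Answer: 3.7300 10.5400 13.7300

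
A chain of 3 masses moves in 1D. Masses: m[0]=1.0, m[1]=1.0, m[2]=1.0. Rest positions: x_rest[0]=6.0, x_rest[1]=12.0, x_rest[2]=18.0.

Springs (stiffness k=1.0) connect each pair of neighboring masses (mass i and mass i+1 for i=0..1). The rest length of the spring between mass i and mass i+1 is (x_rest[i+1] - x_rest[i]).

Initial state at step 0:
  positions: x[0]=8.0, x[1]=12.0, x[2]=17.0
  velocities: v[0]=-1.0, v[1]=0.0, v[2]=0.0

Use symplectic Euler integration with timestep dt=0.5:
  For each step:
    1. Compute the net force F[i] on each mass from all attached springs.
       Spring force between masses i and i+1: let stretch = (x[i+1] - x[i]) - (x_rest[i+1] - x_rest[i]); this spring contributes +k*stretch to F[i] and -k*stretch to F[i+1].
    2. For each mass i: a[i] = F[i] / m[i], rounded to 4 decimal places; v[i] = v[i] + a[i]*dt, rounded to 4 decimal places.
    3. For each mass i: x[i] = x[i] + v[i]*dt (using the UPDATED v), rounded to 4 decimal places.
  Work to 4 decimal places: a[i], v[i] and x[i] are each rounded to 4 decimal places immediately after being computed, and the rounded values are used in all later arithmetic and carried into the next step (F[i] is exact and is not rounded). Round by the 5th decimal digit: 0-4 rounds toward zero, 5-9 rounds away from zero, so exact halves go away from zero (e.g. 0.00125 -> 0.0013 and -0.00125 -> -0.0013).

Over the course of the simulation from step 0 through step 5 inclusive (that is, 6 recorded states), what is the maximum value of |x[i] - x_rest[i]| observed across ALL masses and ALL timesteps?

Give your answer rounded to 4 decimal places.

Answer: 2.1034

Derivation:
Step 0: x=[8.0000 12.0000 17.0000] v=[-1.0000 0.0000 0.0000]
Step 1: x=[7.0000 12.2500 17.2500] v=[-2.0000 0.5000 0.5000]
Step 2: x=[5.8125 12.4375 17.7500] v=[-2.3750 0.3750 1.0000]
Step 3: x=[4.7813 12.2969 18.4219] v=[-2.0625 -0.2813 1.3438]
Step 4: x=[4.1290 11.8086 19.0626] v=[-1.3047 -0.9766 1.2813]
Step 5: x=[3.8966 11.2139 19.3898] v=[-0.4649 -1.1894 0.6543]
Max displacement = 2.1034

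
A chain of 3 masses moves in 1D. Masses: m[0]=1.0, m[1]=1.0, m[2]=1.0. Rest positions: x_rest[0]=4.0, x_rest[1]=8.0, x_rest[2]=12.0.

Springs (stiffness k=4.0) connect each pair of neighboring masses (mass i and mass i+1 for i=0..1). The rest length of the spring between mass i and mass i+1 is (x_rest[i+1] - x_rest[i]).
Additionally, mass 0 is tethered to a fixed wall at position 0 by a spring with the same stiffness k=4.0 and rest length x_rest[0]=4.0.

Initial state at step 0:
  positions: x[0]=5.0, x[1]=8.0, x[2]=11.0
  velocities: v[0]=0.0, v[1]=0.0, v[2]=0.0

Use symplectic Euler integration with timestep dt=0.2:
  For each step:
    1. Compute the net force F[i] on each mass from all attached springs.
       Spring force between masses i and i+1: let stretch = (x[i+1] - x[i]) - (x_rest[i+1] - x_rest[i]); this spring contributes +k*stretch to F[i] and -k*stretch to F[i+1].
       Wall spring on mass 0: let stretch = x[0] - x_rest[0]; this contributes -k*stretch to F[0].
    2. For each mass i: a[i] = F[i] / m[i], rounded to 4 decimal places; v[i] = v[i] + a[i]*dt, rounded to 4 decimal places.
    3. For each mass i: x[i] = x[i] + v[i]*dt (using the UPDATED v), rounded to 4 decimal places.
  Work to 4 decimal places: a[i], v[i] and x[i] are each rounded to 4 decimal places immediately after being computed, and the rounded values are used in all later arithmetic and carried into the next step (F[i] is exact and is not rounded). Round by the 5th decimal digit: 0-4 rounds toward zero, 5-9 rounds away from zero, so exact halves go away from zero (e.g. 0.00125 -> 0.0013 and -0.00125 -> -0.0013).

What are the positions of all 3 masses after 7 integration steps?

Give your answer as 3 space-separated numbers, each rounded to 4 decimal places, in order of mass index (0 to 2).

Answer: 3.2793 7.4311 12.6478

Derivation:
Step 0: x=[5.0000 8.0000 11.0000] v=[0.0000 0.0000 0.0000]
Step 1: x=[4.6800 8.0000 11.1600] v=[-1.6000 0.0000 0.8000]
Step 2: x=[4.1424 7.9744 11.4544] v=[-2.6880 -0.1280 1.4720]
Step 3: x=[3.5551 7.8925 11.8320] v=[-2.9363 -0.4096 1.8880]
Step 4: x=[3.0930 7.7469 12.2193] v=[-2.3105 -0.7279 1.9364]
Step 5: x=[2.8806 7.5723 12.5310] v=[-1.0618 -0.8731 1.5585]
Step 6: x=[2.9580 7.4404 12.6893] v=[0.3871 -0.6595 0.7915]
Step 7: x=[3.2793 7.4311 12.6478] v=[1.6066 -0.0463 -0.2076]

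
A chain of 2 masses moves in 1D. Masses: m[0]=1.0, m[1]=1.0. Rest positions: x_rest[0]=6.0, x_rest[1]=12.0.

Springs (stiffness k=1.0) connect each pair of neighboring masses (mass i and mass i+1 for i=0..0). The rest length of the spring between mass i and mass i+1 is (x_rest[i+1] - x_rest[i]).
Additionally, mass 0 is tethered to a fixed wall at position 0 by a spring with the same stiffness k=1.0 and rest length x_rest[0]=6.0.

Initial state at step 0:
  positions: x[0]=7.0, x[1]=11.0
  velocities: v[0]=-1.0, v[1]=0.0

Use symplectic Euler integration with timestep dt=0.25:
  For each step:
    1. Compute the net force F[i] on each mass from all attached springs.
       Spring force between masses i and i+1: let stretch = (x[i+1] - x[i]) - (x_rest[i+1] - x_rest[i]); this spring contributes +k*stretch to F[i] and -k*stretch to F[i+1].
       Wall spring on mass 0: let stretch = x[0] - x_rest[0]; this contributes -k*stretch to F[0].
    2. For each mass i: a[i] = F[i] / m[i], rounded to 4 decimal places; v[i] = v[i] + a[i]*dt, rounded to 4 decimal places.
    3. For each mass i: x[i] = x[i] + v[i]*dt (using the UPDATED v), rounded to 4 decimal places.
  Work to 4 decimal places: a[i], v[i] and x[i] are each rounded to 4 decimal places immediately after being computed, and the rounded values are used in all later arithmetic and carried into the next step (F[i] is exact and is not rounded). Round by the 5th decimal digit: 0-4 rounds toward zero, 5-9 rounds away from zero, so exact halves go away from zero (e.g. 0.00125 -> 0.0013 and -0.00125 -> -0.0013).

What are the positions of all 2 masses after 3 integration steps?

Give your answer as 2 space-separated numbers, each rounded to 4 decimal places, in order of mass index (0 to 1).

Step 0: x=[7.0000 11.0000] v=[-1.0000 0.0000]
Step 1: x=[6.5625 11.1250] v=[-1.7500 0.5000]
Step 2: x=[6.0000 11.3399] v=[-2.2500 0.8594]
Step 3: x=[5.3963 11.5960] v=[-2.4150 1.0244]

Answer: 5.3963 11.5960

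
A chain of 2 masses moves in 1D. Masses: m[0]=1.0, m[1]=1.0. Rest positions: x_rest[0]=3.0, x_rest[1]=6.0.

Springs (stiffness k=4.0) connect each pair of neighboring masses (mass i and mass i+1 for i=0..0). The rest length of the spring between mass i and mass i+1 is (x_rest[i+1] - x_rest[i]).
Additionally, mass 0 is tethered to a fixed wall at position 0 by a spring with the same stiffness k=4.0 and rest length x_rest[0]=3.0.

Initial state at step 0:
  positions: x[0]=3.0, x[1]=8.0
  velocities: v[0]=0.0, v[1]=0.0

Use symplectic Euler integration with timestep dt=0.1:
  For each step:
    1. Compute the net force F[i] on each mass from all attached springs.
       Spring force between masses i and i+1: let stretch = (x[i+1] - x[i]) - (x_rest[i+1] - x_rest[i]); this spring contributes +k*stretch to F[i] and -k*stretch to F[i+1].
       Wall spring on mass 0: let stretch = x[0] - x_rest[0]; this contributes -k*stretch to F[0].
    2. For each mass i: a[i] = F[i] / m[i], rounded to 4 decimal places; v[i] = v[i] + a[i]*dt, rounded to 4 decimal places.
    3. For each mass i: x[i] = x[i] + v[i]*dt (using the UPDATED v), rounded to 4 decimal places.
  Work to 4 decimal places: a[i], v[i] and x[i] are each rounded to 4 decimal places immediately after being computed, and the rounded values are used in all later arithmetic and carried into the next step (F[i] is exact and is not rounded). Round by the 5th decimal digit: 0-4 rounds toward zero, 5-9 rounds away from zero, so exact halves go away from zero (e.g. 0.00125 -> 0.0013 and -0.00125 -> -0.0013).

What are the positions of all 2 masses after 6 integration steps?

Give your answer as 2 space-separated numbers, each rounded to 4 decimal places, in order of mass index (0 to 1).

Step 0: x=[3.0000 8.0000] v=[0.0000 0.0000]
Step 1: x=[3.0800 7.9200] v=[0.8000 -0.8000]
Step 2: x=[3.2304 7.7664] v=[1.5040 -1.5360]
Step 3: x=[3.4330 7.5514] v=[2.0262 -2.1504]
Step 4: x=[3.6630 7.2916] v=[2.3004 -2.5978]
Step 5: x=[3.8917 7.0067] v=[2.2866 -2.8492]
Step 6: x=[4.0893 6.7172] v=[1.9759 -2.8952]

Answer: 4.0893 6.7172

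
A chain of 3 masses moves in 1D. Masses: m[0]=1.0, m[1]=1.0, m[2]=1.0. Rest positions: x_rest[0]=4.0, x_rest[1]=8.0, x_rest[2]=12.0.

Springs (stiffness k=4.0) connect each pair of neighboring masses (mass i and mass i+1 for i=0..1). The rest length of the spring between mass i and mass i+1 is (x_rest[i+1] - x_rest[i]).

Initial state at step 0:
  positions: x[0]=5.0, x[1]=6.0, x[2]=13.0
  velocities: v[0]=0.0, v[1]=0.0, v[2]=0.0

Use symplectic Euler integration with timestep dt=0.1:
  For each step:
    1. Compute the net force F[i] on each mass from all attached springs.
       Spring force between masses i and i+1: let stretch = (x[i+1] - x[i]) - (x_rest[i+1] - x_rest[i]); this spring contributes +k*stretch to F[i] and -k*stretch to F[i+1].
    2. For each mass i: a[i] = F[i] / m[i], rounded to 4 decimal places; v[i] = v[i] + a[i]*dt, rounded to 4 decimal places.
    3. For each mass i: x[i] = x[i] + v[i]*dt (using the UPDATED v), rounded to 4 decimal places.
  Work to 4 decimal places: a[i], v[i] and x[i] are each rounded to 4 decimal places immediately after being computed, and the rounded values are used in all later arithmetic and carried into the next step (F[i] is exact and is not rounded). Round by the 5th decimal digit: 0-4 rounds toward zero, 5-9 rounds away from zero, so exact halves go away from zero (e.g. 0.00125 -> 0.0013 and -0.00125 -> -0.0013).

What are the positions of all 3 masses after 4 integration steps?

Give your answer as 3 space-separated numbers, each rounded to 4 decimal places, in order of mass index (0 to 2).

Answer: 4.0041 7.9918 12.0041

Derivation:
Step 0: x=[5.0000 6.0000 13.0000] v=[0.0000 0.0000 0.0000]
Step 1: x=[4.8800 6.2400 12.8800] v=[-1.2000 2.4000 -1.2000]
Step 2: x=[4.6544 6.6912 12.6544] v=[-2.2560 4.5120 -2.2560]
Step 3: x=[4.3503 7.2995 12.3503] v=[-3.0413 6.0826 -3.0413]
Step 4: x=[4.0041 7.9918 12.0041] v=[-3.4616 6.9232 -3.4616]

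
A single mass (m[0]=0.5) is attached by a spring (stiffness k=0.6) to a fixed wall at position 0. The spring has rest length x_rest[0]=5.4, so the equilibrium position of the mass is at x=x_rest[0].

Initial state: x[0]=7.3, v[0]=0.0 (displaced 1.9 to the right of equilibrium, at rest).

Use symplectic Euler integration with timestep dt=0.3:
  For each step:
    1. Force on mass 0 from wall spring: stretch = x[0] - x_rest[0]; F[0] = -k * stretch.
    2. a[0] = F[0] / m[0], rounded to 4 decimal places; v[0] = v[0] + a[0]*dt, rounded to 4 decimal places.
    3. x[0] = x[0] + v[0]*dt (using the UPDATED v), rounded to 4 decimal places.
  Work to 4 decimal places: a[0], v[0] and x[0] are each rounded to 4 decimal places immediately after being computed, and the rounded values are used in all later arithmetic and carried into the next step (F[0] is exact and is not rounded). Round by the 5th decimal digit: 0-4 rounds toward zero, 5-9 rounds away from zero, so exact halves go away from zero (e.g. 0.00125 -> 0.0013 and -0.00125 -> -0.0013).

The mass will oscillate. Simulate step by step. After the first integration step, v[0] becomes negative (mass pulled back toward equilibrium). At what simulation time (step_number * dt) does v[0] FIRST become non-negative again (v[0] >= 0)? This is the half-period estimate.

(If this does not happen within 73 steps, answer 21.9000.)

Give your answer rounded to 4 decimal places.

Step 0: x=[7.3000] v=[0.0000]
Step 1: x=[7.0948] v=[-0.6840]
Step 2: x=[6.7066] v=[-1.2941]
Step 3: x=[6.1773] v=[-1.7645]
Step 4: x=[5.5640] v=[-2.0443]
Step 5: x=[4.9330] v=[-2.1033]
Step 6: x=[4.3524] v=[-1.9352]
Step 7: x=[3.8850] v=[-1.5581]
Step 8: x=[3.5812] v=[-1.0127]
Step 9: x=[3.4738] v=[-0.3579]
Step 10: x=[3.5745] v=[0.3355]
First v>=0 after going negative at step 10, time=3.0000

Answer: 3.0000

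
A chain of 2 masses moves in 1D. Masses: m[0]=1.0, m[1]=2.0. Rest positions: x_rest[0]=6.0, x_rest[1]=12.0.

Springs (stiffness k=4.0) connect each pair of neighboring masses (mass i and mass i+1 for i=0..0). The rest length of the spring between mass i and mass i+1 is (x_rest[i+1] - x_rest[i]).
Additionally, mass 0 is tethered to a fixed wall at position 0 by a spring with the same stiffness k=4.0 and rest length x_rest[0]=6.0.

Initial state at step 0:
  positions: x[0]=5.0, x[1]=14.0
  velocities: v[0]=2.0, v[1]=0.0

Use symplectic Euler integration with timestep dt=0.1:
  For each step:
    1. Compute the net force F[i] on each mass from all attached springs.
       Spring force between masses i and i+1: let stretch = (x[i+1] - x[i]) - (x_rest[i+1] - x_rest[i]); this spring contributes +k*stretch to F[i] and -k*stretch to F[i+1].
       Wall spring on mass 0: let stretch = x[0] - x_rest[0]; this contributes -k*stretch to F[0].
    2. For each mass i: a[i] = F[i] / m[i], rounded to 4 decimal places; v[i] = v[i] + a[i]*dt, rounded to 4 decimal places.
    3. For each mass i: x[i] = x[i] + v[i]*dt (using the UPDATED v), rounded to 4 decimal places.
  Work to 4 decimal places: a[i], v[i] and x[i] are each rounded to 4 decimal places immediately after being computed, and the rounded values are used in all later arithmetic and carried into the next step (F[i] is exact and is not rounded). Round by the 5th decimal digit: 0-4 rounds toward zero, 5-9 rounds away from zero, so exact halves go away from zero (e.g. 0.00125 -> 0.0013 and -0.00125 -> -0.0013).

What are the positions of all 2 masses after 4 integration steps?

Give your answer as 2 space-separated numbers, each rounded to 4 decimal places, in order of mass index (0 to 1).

Step 0: x=[5.0000 14.0000] v=[2.0000 0.0000]
Step 1: x=[5.3600 13.9400] v=[3.6000 -0.6000]
Step 2: x=[5.8488 13.8284] v=[4.8880 -1.1160]
Step 3: x=[6.4228 13.6772] v=[5.7403 -1.5119]
Step 4: x=[7.0301 13.5009] v=[6.0729 -1.7628]

Answer: 7.0301 13.5009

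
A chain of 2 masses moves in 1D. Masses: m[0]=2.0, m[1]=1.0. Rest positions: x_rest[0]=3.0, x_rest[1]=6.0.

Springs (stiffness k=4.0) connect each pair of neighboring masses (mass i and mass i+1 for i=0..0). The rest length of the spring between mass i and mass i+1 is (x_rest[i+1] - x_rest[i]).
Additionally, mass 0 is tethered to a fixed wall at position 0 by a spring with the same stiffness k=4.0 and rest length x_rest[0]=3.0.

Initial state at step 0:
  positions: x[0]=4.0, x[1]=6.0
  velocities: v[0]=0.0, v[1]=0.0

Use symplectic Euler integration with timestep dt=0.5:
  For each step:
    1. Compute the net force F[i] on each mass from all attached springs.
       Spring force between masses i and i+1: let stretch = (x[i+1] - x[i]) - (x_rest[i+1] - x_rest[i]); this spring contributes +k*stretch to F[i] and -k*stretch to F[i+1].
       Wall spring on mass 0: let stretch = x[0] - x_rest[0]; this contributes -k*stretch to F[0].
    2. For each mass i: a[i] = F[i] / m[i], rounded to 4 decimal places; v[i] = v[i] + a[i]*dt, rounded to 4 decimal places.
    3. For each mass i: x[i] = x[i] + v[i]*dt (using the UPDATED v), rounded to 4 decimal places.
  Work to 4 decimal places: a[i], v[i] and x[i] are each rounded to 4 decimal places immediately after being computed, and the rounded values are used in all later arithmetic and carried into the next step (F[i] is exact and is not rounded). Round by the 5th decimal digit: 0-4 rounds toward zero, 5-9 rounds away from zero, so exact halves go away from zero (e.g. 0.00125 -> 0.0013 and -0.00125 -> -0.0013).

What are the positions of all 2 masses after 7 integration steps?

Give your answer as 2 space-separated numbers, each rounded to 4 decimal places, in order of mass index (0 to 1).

Answer: 2.5000 5.8750

Derivation:
Step 0: x=[4.0000 6.0000] v=[0.0000 0.0000]
Step 1: x=[3.0000 7.0000] v=[-2.0000 2.0000]
Step 2: x=[2.5000 7.0000] v=[-1.0000 0.0000]
Step 3: x=[3.0000 5.5000] v=[1.0000 -3.0000]
Step 4: x=[3.2500 4.5000] v=[0.5000 -2.0000]
Step 5: x=[2.5000 5.2500] v=[-1.5000 1.5000]
Step 6: x=[1.8750 6.2500] v=[-1.2500 2.0000]
Step 7: x=[2.5000 5.8750] v=[1.2500 -0.7500]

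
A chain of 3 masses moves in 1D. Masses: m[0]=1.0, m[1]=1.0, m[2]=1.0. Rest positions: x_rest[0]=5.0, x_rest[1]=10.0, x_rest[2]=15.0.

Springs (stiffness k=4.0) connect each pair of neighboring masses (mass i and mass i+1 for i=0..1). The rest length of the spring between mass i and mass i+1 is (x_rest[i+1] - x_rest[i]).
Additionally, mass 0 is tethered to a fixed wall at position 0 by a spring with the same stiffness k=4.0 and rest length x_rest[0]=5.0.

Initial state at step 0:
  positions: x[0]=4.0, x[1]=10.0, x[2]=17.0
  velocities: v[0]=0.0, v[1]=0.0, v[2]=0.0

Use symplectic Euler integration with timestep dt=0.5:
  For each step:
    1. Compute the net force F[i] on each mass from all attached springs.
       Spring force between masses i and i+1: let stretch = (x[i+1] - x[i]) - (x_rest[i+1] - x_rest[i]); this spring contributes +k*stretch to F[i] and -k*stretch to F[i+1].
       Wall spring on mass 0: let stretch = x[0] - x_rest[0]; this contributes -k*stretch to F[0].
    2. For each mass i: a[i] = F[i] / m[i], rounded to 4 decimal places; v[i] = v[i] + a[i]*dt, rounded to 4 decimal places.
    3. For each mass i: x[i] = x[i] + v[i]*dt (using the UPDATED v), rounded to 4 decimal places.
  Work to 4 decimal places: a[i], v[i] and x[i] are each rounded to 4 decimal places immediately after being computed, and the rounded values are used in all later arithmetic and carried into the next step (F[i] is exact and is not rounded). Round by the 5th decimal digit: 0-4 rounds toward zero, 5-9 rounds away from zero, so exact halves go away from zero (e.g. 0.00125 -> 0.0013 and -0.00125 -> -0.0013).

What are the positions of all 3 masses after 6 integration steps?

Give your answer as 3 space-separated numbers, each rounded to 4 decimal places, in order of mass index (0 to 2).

Step 0: x=[4.0000 10.0000 17.0000] v=[0.0000 0.0000 0.0000]
Step 1: x=[6.0000 11.0000 15.0000] v=[4.0000 2.0000 -4.0000]
Step 2: x=[7.0000 11.0000 14.0000] v=[2.0000 0.0000 -2.0000]
Step 3: x=[5.0000 10.0000 15.0000] v=[-4.0000 -2.0000 2.0000]
Step 4: x=[3.0000 9.0000 16.0000] v=[-4.0000 -2.0000 2.0000]
Step 5: x=[4.0000 9.0000 15.0000] v=[2.0000 0.0000 -2.0000]
Step 6: x=[6.0000 10.0000 13.0000] v=[4.0000 2.0000 -4.0000]

Answer: 6.0000 10.0000 13.0000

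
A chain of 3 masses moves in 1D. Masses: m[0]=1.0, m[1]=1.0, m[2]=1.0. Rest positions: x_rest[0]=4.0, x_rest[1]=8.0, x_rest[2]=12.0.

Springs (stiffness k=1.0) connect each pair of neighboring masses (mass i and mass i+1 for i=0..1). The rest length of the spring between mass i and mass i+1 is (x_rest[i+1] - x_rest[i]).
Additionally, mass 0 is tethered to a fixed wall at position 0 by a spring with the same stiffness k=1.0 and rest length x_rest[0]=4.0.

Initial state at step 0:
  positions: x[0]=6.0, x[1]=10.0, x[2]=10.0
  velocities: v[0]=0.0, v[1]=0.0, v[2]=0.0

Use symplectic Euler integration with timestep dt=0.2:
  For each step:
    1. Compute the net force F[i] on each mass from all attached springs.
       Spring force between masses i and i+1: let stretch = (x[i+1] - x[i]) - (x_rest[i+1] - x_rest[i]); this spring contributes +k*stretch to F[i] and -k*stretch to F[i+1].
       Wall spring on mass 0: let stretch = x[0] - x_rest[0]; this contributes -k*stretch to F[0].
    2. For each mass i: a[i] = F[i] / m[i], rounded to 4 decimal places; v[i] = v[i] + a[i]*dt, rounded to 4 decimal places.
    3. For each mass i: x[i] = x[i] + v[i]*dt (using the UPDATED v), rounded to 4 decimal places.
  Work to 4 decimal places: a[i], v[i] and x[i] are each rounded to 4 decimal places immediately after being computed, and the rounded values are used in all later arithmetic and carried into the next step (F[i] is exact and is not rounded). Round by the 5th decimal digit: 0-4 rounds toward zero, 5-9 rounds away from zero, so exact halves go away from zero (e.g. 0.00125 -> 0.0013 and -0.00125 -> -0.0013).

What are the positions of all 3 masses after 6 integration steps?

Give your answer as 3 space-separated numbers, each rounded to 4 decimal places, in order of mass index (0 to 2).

Answer: 4.3684 7.6189 12.5557

Derivation:
Step 0: x=[6.0000 10.0000 10.0000] v=[0.0000 0.0000 0.0000]
Step 1: x=[5.9200 9.8400 10.1600] v=[-0.4000 -0.8000 0.8000]
Step 2: x=[5.7600 9.5360 10.4672] v=[-0.8000 -1.5200 1.5360]
Step 3: x=[5.5206 9.1182 10.8972] v=[-1.1968 -2.0890 2.1498]
Step 4: x=[5.2043 8.6277 11.4160] v=[-1.5814 -2.4527 2.5940]
Step 5: x=[4.8168 8.1118 11.9833] v=[-1.9376 -2.5797 2.8363]
Step 6: x=[4.3684 7.6189 12.5557] v=[-2.2420 -2.4644 2.8620]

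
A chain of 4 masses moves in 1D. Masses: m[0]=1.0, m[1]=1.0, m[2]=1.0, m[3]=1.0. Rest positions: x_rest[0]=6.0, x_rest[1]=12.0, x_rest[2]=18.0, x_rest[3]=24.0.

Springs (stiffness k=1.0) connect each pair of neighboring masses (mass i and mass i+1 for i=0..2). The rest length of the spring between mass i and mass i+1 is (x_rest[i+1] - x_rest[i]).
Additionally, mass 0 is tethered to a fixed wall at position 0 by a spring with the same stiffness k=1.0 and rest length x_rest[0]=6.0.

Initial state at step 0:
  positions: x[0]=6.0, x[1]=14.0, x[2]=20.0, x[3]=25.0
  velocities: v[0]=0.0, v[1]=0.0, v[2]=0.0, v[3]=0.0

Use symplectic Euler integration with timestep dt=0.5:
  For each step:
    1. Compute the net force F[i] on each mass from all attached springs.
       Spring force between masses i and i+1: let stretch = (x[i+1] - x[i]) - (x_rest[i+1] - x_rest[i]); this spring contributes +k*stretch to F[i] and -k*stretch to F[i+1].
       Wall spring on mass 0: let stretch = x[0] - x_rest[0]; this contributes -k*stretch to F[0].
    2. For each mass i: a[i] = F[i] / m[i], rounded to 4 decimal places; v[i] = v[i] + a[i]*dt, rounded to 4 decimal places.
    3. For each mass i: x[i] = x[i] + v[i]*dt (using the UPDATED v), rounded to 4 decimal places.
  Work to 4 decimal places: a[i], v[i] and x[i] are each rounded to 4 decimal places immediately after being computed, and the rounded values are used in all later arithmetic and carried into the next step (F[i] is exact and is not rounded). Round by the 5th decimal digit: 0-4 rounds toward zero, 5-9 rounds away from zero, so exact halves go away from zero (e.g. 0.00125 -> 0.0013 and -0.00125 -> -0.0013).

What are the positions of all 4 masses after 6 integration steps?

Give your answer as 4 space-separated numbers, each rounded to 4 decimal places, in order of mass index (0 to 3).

Step 0: x=[6.0000 14.0000 20.0000 25.0000] v=[0.0000 0.0000 0.0000 0.0000]
Step 1: x=[6.5000 13.5000 19.7500 25.2500] v=[1.0000 -1.0000 -0.5000 0.5000]
Step 2: x=[7.1250 12.8125 19.3125 25.6250] v=[1.2500 -1.3750 -0.8750 0.7500]
Step 3: x=[7.3907 12.3281 18.8281 25.9219] v=[0.5313 -0.9688 -0.9688 0.5938]
Step 4: x=[7.0430 12.2344 18.4922 25.9454] v=[-0.6954 -0.1875 -0.6719 0.0469]
Step 5: x=[6.2324 12.4073 18.4551 25.6056] v=[-1.6212 0.3457 -0.0742 -0.6797]
Step 6: x=[5.4074 12.5484 18.6937 24.9781] v=[-1.6500 0.2822 0.4772 -1.2550]

Answer: 5.4074 12.5484 18.6937 24.9781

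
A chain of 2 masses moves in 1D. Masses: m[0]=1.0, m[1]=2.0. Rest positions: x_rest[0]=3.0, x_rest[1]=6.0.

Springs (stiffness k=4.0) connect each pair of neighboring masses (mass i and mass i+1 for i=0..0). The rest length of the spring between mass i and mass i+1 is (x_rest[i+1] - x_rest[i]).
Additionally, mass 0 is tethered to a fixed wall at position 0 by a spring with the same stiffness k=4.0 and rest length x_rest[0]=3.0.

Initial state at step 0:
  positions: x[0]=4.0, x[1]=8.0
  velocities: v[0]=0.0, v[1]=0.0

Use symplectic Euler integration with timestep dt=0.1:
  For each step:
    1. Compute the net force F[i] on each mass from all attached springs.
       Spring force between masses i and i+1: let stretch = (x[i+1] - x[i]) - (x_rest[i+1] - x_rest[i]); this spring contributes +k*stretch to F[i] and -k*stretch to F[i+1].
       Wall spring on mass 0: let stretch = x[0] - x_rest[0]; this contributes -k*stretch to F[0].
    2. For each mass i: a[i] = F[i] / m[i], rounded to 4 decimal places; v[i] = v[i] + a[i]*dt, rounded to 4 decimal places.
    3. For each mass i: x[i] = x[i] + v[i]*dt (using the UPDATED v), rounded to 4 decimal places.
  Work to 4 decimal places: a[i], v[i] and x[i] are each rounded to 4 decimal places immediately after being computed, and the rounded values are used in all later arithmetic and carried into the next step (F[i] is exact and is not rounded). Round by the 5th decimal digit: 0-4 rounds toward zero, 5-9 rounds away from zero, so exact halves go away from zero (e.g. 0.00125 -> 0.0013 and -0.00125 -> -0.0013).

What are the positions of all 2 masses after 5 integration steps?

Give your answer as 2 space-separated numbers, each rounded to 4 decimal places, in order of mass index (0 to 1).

Step 0: x=[4.0000 8.0000] v=[0.0000 0.0000]
Step 1: x=[4.0000 7.9800] v=[0.0000 -0.2000]
Step 2: x=[3.9992 7.9404] v=[-0.0080 -0.3960]
Step 3: x=[3.9961 7.8820] v=[-0.0312 -0.5842]
Step 4: x=[3.9886 7.8059] v=[-0.0753 -0.7614]
Step 5: x=[3.9742 7.7134] v=[-0.1438 -0.9249]

Answer: 3.9742 7.7134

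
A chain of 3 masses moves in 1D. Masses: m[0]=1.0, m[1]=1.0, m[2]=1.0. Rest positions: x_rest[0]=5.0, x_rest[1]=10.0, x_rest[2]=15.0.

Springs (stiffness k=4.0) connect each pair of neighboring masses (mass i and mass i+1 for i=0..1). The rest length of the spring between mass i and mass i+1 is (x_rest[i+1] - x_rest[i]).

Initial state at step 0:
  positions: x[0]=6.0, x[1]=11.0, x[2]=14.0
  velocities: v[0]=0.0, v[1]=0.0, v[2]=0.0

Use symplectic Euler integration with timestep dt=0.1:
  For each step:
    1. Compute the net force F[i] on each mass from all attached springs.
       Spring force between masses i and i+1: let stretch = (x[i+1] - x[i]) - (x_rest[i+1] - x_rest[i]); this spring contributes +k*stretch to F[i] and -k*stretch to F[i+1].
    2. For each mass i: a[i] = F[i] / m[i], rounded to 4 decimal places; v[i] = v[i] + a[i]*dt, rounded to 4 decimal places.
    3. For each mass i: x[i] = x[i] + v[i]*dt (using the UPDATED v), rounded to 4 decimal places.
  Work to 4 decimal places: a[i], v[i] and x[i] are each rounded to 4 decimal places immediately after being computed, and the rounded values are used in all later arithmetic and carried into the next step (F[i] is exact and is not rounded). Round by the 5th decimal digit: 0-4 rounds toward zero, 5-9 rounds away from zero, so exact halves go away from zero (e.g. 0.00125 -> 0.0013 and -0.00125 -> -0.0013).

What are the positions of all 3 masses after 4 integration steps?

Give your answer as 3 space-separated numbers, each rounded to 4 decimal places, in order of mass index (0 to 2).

Step 0: x=[6.0000 11.0000 14.0000] v=[0.0000 0.0000 0.0000]
Step 1: x=[6.0000 10.9200 14.0800] v=[0.0000 -0.8000 0.8000]
Step 2: x=[5.9968 10.7696 14.2336] v=[-0.0320 -1.5040 1.5360]
Step 3: x=[5.9845 10.5669 14.4486] v=[-0.1229 -2.0275 2.1504]
Step 4: x=[5.9555 10.3361 14.7084] v=[-0.2899 -2.3078 2.5977]

Answer: 5.9555 10.3361 14.7084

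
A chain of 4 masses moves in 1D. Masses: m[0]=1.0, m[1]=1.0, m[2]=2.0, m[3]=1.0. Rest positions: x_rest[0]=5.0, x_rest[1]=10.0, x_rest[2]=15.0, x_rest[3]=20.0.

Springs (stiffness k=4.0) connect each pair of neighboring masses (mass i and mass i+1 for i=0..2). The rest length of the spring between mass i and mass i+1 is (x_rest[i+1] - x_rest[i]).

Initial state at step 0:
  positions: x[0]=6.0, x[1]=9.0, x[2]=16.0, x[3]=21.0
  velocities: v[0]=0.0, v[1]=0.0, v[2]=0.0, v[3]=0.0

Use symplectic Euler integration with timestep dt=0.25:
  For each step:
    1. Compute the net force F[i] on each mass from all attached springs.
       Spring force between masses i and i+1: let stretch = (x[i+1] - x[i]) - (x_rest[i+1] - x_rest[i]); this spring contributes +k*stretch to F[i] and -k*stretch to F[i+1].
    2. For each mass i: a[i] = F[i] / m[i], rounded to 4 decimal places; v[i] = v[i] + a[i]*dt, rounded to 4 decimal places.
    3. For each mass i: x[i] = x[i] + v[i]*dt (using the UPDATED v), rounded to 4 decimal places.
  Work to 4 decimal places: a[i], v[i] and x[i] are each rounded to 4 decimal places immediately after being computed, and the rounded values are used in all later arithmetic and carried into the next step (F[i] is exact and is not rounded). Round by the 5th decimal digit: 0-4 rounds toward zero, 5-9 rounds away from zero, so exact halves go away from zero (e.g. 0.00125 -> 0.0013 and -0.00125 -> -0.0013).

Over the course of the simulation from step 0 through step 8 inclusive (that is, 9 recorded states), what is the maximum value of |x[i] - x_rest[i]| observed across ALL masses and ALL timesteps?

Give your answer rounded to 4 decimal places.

Step 0: x=[6.0000 9.0000 16.0000 21.0000] v=[0.0000 0.0000 0.0000 0.0000]
Step 1: x=[5.5000 10.0000 15.7500 21.0000] v=[-2.0000 4.0000 -1.0000 0.0000]
Step 2: x=[4.8750 11.3125 15.4375 20.9375] v=[-2.5000 5.2500 -1.2500 -0.2500]
Step 3: x=[4.6094 12.0469 15.2969 20.7500] v=[-1.0625 2.9375 -0.5625 -0.7500]
Step 4: x=[4.9532 11.7344 15.4317 20.4492] v=[1.3750 -1.2500 0.5391 -1.2031]
Step 5: x=[5.7423 10.6509 15.7315 20.1441] v=[3.1562 -4.3339 1.1992 -1.2206]
Step 6: x=[6.5085 9.6104 15.9478 19.9858] v=[3.0648 -4.1619 0.8652 -0.6332]
Step 7: x=[6.8002 9.3788 15.8767 20.0680] v=[1.1667 -0.9264 -0.2845 0.3288]
Step 8: x=[6.4865 10.1270 15.5173 20.3524] v=[-1.2547 2.9929 -1.4378 1.1375]
Max displacement = 2.0469

Answer: 2.0469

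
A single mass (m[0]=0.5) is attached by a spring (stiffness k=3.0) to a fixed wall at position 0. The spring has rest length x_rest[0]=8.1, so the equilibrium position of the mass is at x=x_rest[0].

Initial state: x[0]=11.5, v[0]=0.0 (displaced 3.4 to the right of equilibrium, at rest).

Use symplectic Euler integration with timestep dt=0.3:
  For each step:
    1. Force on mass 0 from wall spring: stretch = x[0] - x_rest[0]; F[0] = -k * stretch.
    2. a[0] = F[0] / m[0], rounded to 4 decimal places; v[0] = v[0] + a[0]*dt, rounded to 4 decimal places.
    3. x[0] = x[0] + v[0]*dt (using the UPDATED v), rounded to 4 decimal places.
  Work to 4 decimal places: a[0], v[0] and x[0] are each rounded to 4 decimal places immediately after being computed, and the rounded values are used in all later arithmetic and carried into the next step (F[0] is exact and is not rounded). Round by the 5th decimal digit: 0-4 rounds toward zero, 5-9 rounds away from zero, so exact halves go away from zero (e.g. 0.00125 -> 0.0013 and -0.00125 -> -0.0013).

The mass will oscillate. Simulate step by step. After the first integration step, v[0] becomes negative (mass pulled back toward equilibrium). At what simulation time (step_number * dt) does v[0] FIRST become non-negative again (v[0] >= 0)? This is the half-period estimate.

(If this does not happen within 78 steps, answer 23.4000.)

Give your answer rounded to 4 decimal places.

Answer: 1.5000

Derivation:
Step 0: x=[11.5000] v=[0.0000]
Step 1: x=[9.6640] v=[-6.1200]
Step 2: x=[6.9834] v=[-8.9352]
Step 3: x=[4.9058] v=[-6.9253]
Step 4: x=[4.5531] v=[-1.1757]
Step 5: x=[6.1157] v=[5.2087]
First v>=0 after going negative at step 5, time=1.5000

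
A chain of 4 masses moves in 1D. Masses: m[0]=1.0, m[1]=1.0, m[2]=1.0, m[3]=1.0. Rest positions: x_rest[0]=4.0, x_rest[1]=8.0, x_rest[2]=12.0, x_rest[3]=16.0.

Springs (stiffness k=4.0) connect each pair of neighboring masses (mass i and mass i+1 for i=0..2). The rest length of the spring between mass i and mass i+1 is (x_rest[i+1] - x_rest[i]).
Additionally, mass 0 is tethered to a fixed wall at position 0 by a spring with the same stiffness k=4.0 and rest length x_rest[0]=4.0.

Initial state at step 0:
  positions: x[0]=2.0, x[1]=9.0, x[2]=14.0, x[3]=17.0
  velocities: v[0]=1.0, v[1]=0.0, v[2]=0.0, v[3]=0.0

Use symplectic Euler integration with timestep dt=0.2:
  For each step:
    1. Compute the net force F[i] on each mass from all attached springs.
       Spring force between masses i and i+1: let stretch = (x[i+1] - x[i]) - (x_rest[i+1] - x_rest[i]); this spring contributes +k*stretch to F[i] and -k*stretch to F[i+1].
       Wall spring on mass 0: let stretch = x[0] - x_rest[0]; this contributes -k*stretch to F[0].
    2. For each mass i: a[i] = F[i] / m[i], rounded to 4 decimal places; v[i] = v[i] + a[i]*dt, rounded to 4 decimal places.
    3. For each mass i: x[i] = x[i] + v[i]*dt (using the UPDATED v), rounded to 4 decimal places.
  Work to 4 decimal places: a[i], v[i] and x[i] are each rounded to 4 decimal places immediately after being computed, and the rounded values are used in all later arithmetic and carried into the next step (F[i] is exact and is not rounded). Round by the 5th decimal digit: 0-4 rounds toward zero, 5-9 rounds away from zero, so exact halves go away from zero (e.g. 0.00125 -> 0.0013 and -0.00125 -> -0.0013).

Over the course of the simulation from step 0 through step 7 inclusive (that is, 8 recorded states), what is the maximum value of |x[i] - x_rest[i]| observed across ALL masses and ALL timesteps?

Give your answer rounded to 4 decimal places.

Step 0: x=[2.0000 9.0000 14.0000 17.0000] v=[1.0000 0.0000 0.0000 0.0000]
Step 1: x=[3.0000 8.6800 13.6800 17.1600] v=[5.0000 -1.6000 -1.6000 0.8000]
Step 2: x=[4.4288 8.2512 13.1168 17.4032] v=[7.1440 -2.1440 -2.8160 1.2160]
Step 3: x=[5.7606 7.9893 12.4609 17.6006] v=[6.6589 -1.3094 -3.2794 0.9869]
Step 4: x=[6.5273 8.0863 11.9119 17.6156] v=[3.8334 0.4849 -2.7449 0.0751]
Step 5: x=[6.4991 8.5459 11.6634 17.3580] v=[-0.1412 2.2982 -1.2424 -1.2879]
Step 6: x=[5.7585 9.1769 11.8273 16.8293] v=[-3.7030 3.1548 0.8193 -2.6436]
Step 7: x=[4.6435 9.6850 12.3674 16.1403] v=[-5.5751 2.5404 2.7006 -3.4452]
Max displacement = 2.5273

Answer: 2.5273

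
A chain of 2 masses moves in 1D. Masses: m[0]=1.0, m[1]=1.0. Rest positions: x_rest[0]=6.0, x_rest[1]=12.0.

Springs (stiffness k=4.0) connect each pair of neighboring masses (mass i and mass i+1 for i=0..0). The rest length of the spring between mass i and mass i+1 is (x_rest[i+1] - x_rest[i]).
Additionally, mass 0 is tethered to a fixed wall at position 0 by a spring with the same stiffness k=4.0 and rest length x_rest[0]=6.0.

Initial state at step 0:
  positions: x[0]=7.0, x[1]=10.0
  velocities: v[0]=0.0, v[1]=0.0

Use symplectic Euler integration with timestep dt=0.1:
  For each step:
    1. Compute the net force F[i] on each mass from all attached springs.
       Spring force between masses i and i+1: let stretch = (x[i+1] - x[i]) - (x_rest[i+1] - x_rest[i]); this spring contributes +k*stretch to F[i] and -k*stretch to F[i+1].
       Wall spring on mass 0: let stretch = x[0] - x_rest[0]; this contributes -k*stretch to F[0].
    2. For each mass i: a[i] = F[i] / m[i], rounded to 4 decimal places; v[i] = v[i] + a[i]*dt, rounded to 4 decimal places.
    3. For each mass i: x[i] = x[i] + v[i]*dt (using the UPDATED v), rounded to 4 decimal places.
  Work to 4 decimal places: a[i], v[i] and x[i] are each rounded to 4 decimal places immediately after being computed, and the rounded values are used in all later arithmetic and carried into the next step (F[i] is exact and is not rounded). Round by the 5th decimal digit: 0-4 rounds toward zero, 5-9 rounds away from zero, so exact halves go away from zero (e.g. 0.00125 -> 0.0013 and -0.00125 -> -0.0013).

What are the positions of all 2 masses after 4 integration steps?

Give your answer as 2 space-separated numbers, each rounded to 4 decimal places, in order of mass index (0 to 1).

Step 0: x=[7.0000 10.0000] v=[0.0000 0.0000]
Step 1: x=[6.8400 10.1200] v=[-1.6000 1.2000]
Step 2: x=[6.5376 10.3488] v=[-3.0240 2.2880]
Step 3: x=[6.1261 10.6652] v=[-4.1146 3.1635]
Step 4: x=[5.6512 11.0400] v=[-4.7494 3.7479]

Answer: 5.6512 11.0400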